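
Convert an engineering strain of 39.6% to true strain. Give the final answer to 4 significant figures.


epsilon_true = ln(1 + epsilon_eng)
epsilon_true = ln(1 + 0.396)
epsilon_true = 0.3336


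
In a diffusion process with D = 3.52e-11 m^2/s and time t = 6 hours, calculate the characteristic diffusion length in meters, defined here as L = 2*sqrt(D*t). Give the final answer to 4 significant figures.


t = 6 hr = 21600 s
Diffusion length = 2*sqrt(D*t)
= 2*sqrt(3.52e-11 * 21600)
= 1.744e-03 m


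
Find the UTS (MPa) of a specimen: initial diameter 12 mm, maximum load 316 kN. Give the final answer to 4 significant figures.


A0 = pi*(d/2)^2 = pi*(12/2)^2 = 113.097 mm^2
UTS = F_max / A0 = 316*1000 / 113.097
UTS = 2794 MPa


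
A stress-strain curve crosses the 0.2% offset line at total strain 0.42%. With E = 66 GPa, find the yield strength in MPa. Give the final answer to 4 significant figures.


Offset strain = 0.002
Elastic strain at yield = total_strain - offset = 4.2e-03 - 0.002 = 2.2e-03
sigma_y = E * elastic_strain = 66000 * 2.2e-03
sigma_y = 145.2 MPa


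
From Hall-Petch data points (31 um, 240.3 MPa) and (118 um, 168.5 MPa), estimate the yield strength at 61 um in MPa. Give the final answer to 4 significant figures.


sigma_y = sigma0 + k / sqrt(d)
1/sqrt(d1) = 1/sqrt(3.1e-05) = 179.605;  1/sqrt(d2) = 92.0575
k = (sigma1 - sigma2) / (1/sqrt(d1) - 1/sqrt(d2)) = (240.3 - 168.5) / (179.605 - 92.0575) = 0.820123 MPa*m^0.5
sigma0 = sigma1 - k/sqrt(d1) = 240.3 - 0.820123*179.605 = 93.0016 MPa
sigma_y(d3) = 93.0016 + 0.820123 / sqrt(6.1e-05) = 198 MPa


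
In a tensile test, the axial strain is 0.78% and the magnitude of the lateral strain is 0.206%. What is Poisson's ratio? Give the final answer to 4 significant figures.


nu = -epsilon_lat / epsilon_axial
Lateral strain is contraction (negative), so using magnitudes:
nu = 0.206 / 0.78
nu = 0.2641


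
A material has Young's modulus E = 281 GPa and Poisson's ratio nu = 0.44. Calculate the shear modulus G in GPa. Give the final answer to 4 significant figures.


G = E / (2*(1+nu))
G = 281 / (2*(1+0.44))
G = 97.57 GPa


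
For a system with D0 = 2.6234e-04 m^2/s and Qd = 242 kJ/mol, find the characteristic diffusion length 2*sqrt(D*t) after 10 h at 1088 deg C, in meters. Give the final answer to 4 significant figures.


Step 1: D = D0 * exp(-Qd/(R*T))
T = 1361.15 K
D = 2.6234e-04 * exp(-242e3 / (8.314 * 1361.15)) = 1.35422e-13 m^2/s
Step 2: L = 2*sqrt(D*t)
t = 10 h = 36000 s
L = 2*sqrt(1.35422e-13 * 36000) = 1.396e-04 m


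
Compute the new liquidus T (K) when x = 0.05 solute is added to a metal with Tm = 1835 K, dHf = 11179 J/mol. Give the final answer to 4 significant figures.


dT = R*Tm^2*x / dHf
dT = 8.314 * 1835^2 * 0.05 / 11179
dT = 125.213 K
T_new = 1835 - 125.213 = 1710 K


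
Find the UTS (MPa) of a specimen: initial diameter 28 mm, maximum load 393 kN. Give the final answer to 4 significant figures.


A0 = pi*(d/2)^2 = pi*(28/2)^2 = 615.752 mm^2
UTS = F_max / A0 = 393*1000 / 615.752
UTS = 638.2 MPa


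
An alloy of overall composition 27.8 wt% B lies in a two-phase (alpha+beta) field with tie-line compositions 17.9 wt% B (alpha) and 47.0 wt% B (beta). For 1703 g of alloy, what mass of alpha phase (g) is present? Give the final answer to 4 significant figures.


f_alpha = (C_beta - C0) / (C_beta - C_alpha)
f_alpha = (47.0 - 27.8) / (47.0 - 17.9) = 0.659794
m_alpha = f_alpha * m_total = 0.659794 * 1703 = 1124 g


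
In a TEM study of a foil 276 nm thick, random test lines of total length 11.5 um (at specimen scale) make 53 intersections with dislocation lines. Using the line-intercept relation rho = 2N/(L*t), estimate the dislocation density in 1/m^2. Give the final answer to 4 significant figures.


rho = 2N / (L * t)
L = 11.5 um = 1.15e-05 m, t = 276 nm = 2.76e-07 m
rho = 2 * 53 / (1.15e-05 * 2.76e-07)
rho = 3.34e+13 1/m^2


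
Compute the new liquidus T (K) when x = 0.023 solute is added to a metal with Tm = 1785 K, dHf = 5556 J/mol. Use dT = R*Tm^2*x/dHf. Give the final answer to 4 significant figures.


dT = R*Tm^2*x / dHf
dT = 8.314 * 1785^2 * 0.023 / 5556
dT = 109.661 K
T_new = 1785 - 109.661 = 1675 K


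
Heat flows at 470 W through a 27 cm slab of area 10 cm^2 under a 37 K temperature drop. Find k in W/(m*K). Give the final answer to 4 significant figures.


k = Q*L / (A*dT)
L = 0.27 m, A = 1e-03 m^2
k = 470 * 0.27 / (1e-03 * 37)
k = 3430 W/(m*K)


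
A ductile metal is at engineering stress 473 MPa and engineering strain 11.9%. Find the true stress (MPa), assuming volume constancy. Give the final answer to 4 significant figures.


sigma_true = sigma_eng * (1 + epsilon_eng)
sigma_true = 473 * (1 + 0.119)
sigma_true = 529.3 MPa


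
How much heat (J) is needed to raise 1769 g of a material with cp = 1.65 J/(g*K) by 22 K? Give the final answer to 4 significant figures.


Q = m * cp * dT
Q = 1769 * 1.65 * 22
Q = 64210 J


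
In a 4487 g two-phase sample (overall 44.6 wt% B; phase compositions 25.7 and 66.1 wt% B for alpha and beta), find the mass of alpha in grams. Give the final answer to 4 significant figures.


f_alpha = (C_beta - C0) / (C_beta - C_alpha)
f_alpha = (66.1 - 44.6) / (66.1 - 25.7) = 0.532178
m_alpha = f_alpha * m_total = 0.532178 * 4487 = 2388 g


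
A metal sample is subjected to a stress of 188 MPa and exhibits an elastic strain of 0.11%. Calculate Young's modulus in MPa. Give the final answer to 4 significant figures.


E = sigma / epsilon
epsilon = 0.11% = 1.1e-03
E = 188 / 1.1e-03
E = 170900 MPa


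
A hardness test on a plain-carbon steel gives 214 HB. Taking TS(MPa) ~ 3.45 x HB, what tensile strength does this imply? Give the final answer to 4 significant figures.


TS (MPa) = 3.45 * HB
TS = 3.45 * 214
TS = 738.3 MPa


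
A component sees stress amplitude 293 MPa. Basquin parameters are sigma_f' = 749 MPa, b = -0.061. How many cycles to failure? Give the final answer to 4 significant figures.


sigma_a = sigma_f' * (2*Nf)^b
2*Nf = (sigma_a / sigma_f')^(1/b)
2*Nf = (293 / 749)^(1/-0.061)
2*Nf = 4.81061e+06
Nf = 2.405e+06 cycles


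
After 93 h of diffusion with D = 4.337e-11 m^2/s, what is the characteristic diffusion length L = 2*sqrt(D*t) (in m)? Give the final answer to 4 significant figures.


t = 93 hr = 334800 s
Diffusion length = 2*sqrt(D*t)
= 2*sqrt(4.337e-11 * 334800)
= 7.621e-03 m


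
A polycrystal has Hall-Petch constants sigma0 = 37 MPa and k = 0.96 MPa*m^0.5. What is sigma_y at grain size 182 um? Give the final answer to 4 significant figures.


sigma_y = sigma0 + k / sqrt(d)
d = 182 um = 1.82e-04 m
sigma_y = 37 + 0.96 / sqrt(1.82e-04)
sigma_y = 108.2 MPa


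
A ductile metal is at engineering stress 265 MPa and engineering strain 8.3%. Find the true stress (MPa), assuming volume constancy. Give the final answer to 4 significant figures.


sigma_true = sigma_eng * (1 + epsilon_eng)
sigma_true = 265 * (1 + 0.083)
sigma_true = 287 MPa


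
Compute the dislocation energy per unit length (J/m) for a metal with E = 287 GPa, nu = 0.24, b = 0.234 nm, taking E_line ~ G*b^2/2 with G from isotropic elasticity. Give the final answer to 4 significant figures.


Step 1: G = E / (2*(1+nu))
G = 287 / (2*(1+0.24)) = 115.726 GPa = 1.15726e+11 Pa
Step 2: E_line = G*b^2/2
b = 0.234 nm = 2.34e-10 m
E_line = 0.5 * 1.15726e+11 * (2.34e-10)^2 = 3.168e-09 J/m


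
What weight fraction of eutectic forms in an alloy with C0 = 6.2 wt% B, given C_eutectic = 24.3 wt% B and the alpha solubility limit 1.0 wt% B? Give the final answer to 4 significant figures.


f_primary = (C_e - C0) / (C_e - C_alpha_max)
f_primary = (24.3 - 6.2) / (24.3 - 1.0)
f_primary = 0.776824
f_eutectic = 1 - 0.776824 = 0.2232


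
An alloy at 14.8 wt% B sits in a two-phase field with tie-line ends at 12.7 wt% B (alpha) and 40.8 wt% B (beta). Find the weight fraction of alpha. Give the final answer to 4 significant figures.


f_alpha = (C_beta - C0) / (C_beta - C_alpha)
f_alpha = (40.8 - 14.8) / (40.8 - 12.7)
f_alpha = 0.9253


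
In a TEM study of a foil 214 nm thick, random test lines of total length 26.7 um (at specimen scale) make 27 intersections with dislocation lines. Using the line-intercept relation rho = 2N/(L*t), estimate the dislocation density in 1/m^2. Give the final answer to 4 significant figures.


rho = 2N / (L * t)
L = 26.7 um = 2.67e-05 m, t = 214 nm = 2.14e-07 m
rho = 2 * 27 / (2.67e-05 * 2.14e-07)
rho = 9.451e+12 1/m^2


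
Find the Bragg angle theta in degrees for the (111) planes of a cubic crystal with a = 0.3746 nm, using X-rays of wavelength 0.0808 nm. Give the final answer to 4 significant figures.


d = a / sqrt(h^2+k^2+l^2)
d = 0.3746 / sqrt(3) = 0.216275 nm
lambda = 2*d*sin(theta)  =>  sin(theta) = lambda / (2*d)
sin(theta) = 0.0808 / (2 * 0.216275) = 0.186799
theta = 10.77 deg


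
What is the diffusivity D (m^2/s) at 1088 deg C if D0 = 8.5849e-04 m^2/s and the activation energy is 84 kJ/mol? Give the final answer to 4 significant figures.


D = D0 * exp(-Qd / (R*T))
T = 1361.15 K
D = 8.5849e-04 * exp(-84e3 / (8.314 * 1361.15))
D = 5.13e-07 m^2/s


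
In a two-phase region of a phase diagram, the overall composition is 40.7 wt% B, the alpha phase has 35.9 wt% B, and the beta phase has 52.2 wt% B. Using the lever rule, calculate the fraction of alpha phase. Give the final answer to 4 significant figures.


f_alpha = (C_beta - C0) / (C_beta - C_alpha)
f_alpha = (52.2 - 40.7) / (52.2 - 35.9)
f_alpha = 0.7055


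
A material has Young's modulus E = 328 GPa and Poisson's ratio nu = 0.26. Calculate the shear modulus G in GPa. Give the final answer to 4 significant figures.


G = E / (2*(1+nu))
G = 328 / (2*(1+0.26))
G = 130.2 GPa


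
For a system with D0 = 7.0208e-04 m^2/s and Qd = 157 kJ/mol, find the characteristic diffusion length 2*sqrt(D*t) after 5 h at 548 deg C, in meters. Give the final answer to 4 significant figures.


Step 1: D = D0 * exp(-Qd/(R*T))
T = 821.15 K
D = 7.0208e-04 * exp(-157e3 / (8.314 * 821.15)) = 7.22786e-14 m^2/s
Step 2: L = 2*sqrt(D*t)
t = 5 h = 18000 s
L = 2*sqrt(7.22786e-14 * 18000) = 7.214e-05 m


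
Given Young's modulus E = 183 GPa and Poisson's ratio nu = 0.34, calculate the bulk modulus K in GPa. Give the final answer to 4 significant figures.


K = E / (3*(1-2*nu))
K = 183 / (3*(1-2*0.34))
K = 190.6 GPa


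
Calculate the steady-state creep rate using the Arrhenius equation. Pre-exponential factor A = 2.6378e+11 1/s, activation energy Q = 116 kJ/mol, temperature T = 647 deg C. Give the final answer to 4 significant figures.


rate = A * exp(-Q / (R*T))
T = 647 + 273.15 = 920.15 K
rate = 2.6378e+11 * exp(-116e3 / (8.314 * 920.15))
rate = 68540 1/s


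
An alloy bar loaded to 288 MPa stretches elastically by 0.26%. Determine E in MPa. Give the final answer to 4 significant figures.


E = sigma / epsilon
epsilon = 0.26% = 2.6e-03
E = 288 / 2.6e-03
E = 110800 MPa


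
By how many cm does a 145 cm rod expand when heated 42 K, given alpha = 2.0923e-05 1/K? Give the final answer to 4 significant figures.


dL = L0 * alpha * dT
dL = 145 * 2.0923e-05 * 42
dL = 0.1274 cm


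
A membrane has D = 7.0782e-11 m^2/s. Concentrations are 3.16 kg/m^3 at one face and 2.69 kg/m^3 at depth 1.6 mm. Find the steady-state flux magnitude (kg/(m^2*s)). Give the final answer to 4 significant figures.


J = -D * (dC/dx) = D * (C1 - C2) / dx
J = 7.0782e-11 * (3.16 - 2.69) / 1.6e-03
J = 2.079e-08 kg/(m^2*s)


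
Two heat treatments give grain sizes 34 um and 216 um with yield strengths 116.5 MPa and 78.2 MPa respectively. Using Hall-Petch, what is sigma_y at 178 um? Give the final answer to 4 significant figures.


sigma_y = sigma0 + k / sqrt(d)
1/sqrt(d1) = 1/sqrt(3.4e-05) = 171.499;  1/sqrt(d2) = 68.0414
k = (sigma1 - sigma2) / (1/sqrt(d1) - 1/sqrt(d2)) = (116.5 - 78.2) / (171.499 - 68.0414) = 0.370201 MPa*m^0.5
sigma0 = sigma1 - k/sqrt(d1) = 116.5 - 0.370201*171.499 = 53.011 MPa
sigma_y(d3) = 53.011 + 0.370201 / sqrt(1.78e-04) = 80.76 MPa


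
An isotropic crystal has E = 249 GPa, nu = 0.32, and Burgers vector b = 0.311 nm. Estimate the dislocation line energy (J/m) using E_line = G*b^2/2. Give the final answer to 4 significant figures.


Step 1: G = E / (2*(1+nu))
G = 249 / (2*(1+0.32)) = 94.3182 GPa = 9.43182e+10 Pa
Step 2: E_line = G*b^2/2
b = 0.311 nm = 3.11e-10 m
E_line = 0.5 * 9.43182e+10 * (3.11e-10)^2 = 4.561e-09 J/m


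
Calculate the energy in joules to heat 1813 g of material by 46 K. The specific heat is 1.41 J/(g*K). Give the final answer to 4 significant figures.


Q = m * cp * dT
Q = 1813 * 1.41 * 46
Q = 117600 J


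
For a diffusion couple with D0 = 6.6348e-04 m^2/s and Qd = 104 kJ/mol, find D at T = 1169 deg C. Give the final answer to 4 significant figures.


D = D0 * exp(-Qd / (R*T))
T = 1442.15 K
D = 6.6348e-04 * exp(-104e3 / (8.314 * 1442.15))
D = 1.135e-07 m^2/s


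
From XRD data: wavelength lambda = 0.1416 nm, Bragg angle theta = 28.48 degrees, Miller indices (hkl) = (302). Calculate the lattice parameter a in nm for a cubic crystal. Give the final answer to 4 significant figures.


d = lambda / (2*sin(theta))
d = 0.1416 / (2*sin(28.48 deg))
d = 0.148474 nm
a = d * sqrt(h^2+k^2+l^2) = 0.148474 * sqrt(13)
a = 0.5353 nm


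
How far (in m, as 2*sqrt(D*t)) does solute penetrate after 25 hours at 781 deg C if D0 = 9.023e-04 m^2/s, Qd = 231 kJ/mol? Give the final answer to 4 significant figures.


Step 1: D = D0 * exp(-Qd/(R*T))
T = 1054.15 K
D = 9.023e-04 * exp(-231e3 / (8.314 * 1054.15)) = 3.2252e-15 m^2/s
Step 2: L = 2*sqrt(D*t)
t = 25 h = 90000 s
L = 2*sqrt(3.2252e-15 * 90000) = 3.407e-05 m


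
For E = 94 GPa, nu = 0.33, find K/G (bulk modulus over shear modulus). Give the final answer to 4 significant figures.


G = E / (2*(1+nu))
G = 94 / (2*(1+0.33)) = 35.3383 GPa
K = E / (3*(1-2*nu))
K = 94 / (3*(1-2*0.33)) = 92.1569 GPa
K/G = 92.1569 / 35.3383 = 2.608


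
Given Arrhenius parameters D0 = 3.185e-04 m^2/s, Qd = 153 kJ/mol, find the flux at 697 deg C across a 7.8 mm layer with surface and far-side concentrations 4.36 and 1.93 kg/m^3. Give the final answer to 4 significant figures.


Step 1: D = D0 * exp(-Qd/(R*T))
T = 697 + 273.15 = 970.15 K
D = 3.185e-04 * exp(-153e3 / (8.314 * 970.15)) = 1.84083e-12 m^2/s
Step 2: J = D * (C1 - C2) / dx
J = 1.84083e-12 * (4.36 - 1.93) / 7.8e-03
J = 5.735e-10 kg/(m^2*s)


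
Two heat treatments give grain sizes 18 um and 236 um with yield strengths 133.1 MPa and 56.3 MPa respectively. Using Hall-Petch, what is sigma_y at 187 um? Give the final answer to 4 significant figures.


sigma_y = sigma0 + k / sqrt(d)
1/sqrt(d1) = 1/sqrt(1.8e-05) = 235.702;  1/sqrt(d2) = 65.0945
k = (sigma1 - sigma2) / (1/sqrt(d1) - 1/sqrt(d2)) = (133.1 - 56.3) / (235.702 - 65.0945) = 0.450155 MPa*m^0.5
sigma0 = sigma1 - k/sqrt(d1) = 133.1 - 0.450155*235.702 = 26.9974 MPa
sigma_y(d3) = 26.9974 + 0.450155 / sqrt(1.87e-04) = 59.92 MPa


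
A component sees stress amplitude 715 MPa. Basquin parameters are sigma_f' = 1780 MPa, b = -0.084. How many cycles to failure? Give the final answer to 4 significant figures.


sigma_a = sigma_f' * (2*Nf)^b
2*Nf = (sigma_a / sigma_f')^(1/b)
2*Nf = (715 / 1780)^(1/-0.084)
2*Nf = 51956.8
Nf = 25980 cycles


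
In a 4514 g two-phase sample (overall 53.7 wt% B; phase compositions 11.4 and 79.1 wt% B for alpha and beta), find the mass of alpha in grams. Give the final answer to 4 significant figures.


f_alpha = (C_beta - C0) / (C_beta - C_alpha)
f_alpha = (79.1 - 53.7) / (79.1 - 11.4) = 0.375185
m_alpha = f_alpha * m_total = 0.375185 * 4514 = 1694 g


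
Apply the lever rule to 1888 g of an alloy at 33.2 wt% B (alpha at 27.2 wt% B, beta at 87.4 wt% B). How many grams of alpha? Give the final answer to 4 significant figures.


f_alpha = (C_beta - C0) / (C_beta - C_alpha)
f_alpha = (87.4 - 33.2) / (87.4 - 27.2) = 0.900332
m_alpha = f_alpha * m_total = 0.900332 * 1888 = 1700 g


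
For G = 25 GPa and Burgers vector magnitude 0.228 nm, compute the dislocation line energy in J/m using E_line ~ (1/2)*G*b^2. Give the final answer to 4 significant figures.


E = G*b^2/2
b = 0.228 nm = 2.28e-10 m
G = 25 GPa = 2.5e+10 Pa
E = 0.5 * 2.5e+10 * (2.28e-10)^2
E = 6.498e-10 J/m


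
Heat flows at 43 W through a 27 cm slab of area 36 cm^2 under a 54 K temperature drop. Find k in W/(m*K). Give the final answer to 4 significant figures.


k = Q*L / (A*dT)
L = 0.27 m, A = 3.6e-03 m^2
k = 43 * 0.27 / (3.6e-03 * 54)
k = 59.72 W/(m*K)


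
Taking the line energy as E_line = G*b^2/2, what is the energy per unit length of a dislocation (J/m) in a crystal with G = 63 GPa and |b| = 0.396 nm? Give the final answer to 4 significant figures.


E = G*b^2/2
b = 0.396 nm = 3.96e-10 m
G = 63 GPa = 6.3e+10 Pa
E = 0.5 * 6.3e+10 * (3.96e-10)^2
E = 4.94e-09 J/m


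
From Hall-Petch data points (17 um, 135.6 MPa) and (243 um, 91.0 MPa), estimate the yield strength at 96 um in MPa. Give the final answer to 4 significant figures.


sigma_y = sigma0 + k / sqrt(d)
1/sqrt(d1) = 1/sqrt(1.7e-05) = 242.536;  1/sqrt(d2) = 64.15
k = (sigma1 - sigma2) / (1/sqrt(d1) - 1/sqrt(d2)) = (135.6 - 91.0) / (242.536 - 64.15) = 0.25002 MPa*m^0.5
sigma0 = sigma1 - k/sqrt(d1) = 135.6 - 0.25002*242.536 = 74.9612 MPa
sigma_y(d3) = 74.9612 + 0.25002 / sqrt(9.6e-05) = 100.5 MPa


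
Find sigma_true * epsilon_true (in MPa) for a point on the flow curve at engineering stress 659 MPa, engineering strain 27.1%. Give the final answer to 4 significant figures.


sigma_true = sigma_eng * (1 + epsilon_eng)
sigma_true = 659 * (1 + 0.271) = 837.589 MPa
epsilon_true = ln(1 + epsilon_eng)
epsilon_true = ln(1 + 0.271) = 0.239804
sigma_true * epsilon_true = 837.589 * 0.239804 = 200.9 MPa


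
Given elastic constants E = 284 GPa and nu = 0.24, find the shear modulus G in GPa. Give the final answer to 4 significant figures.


G = E / (2*(1+nu))
G = 284 / (2*(1+0.24))
G = 114.5 GPa


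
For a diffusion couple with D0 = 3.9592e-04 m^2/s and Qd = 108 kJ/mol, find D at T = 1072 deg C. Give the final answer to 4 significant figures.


D = D0 * exp(-Qd / (R*T))
T = 1345.15 K
D = 3.9592e-04 * exp(-108e3 / (8.314 * 1345.15))
D = 2.533e-08 m^2/s


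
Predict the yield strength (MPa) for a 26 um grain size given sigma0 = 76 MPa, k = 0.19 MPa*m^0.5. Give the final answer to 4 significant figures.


sigma_y = sigma0 + k / sqrt(d)
d = 26 um = 2.6e-05 m
sigma_y = 76 + 0.19 / sqrt(2.6e-05)
sigma_y = 113.3 MPa


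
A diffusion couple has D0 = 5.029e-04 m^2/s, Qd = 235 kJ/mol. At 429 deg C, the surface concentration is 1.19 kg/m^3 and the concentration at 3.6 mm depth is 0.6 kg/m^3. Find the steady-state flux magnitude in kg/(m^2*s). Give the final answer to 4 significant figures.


Step 1: D = D0 * exp(-Qd/(R*T))
T = 429 + 273.15 = 702.15 K
D = 5.029e-04 * exp(-235e3 / (8.314 * 702.15)) = 1.65436e-21 m^2/s
Step 2: J = D * (C1 - C2) / dx
J = 1.65436e-21 * (1.19 - 0.6) / 3.6e-03
J = 2.711e-19 kg/(m^2*s)


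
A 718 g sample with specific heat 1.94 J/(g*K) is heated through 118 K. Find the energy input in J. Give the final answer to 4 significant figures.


Q = m * cp * dT
Q = 718 * 1.94 * 118
Q = 164400 J


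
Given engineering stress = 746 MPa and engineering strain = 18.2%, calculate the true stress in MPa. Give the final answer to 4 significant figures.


sigma_true = sigma_eng * (1 + epsilon_eng)
sigma_true = 746 * (1 + 0.182)
sigma_true = 881.8 MPa


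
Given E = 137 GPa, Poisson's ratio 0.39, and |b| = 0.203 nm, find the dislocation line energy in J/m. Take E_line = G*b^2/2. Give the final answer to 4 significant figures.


Step 1: G = E / (2*(1+nu))
G = 137 / (2*(1+0.39)) = 49.2806 GPa = 4.92806e+10 Pa
Step 2: E_line = G*b^2/2
b = 0.203 nm = 2.03e-10 m
E_line = 0.5 * 4.92806e+10 * (2.03e-10)^2 = 1.015e-09 J/m


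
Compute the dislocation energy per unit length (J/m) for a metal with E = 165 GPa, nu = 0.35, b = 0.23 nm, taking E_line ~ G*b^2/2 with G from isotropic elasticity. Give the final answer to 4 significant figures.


Step 1: G = E / (2*(1+nu))
G = 165 / (2*(1+0.35)) = 61.1111 GPa = 6.11111e+10 Pa
Step 2: E_line = G*b^2/2
b = 0.23 nm = 2.3e-10 m
E_line = 0.5 * 6.11111e+10 * (2.3e-10)^2 = 1.616e-09 J/m


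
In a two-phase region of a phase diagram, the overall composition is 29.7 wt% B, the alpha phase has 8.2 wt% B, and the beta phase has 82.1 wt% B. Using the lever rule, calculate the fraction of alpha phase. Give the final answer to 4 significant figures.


f_alpha = (C_beta - C0) / (C_beta - C_alpha)
f_alpha = (82.1 - 29.7) / (82.1 - 8.2)
f_alpha = 0.7091


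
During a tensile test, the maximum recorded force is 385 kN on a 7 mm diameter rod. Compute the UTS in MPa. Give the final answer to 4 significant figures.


A0 = pi*(d/2)^2 = pi*(7/2)^2 = 38.4845 mm^2
UTS = F_max / A0 = 385*1000 / 38.4845
UTS = 10000 MPa


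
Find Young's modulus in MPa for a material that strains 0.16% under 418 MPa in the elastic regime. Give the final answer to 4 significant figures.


E = sigma / epsilon
epsilon = 0.16% = 1.6e-03
E = 418 / 1.6e-03
E = 261300 MPa


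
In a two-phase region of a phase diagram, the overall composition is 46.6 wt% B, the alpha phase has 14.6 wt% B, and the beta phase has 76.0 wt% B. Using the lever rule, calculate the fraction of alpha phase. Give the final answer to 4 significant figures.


f_alpha = (C_beta - C0) / (C_beta - C_alpha)
f_alpha = (76.0 - 46.6) / (76.0 - 14.6)
f_alpha = 0.4788


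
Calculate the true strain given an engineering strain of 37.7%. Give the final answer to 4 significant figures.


epsilon_true = ln(1 + epsilon_eng)
epsilon_true = ln(1 + 0.377)
epsilon_true = 0.3199


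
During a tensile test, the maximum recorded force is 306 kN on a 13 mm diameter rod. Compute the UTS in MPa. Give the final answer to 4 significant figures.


A0 = pi*(d/2)^2 = pi*(13/2)^2 = 132.732 mm^2
UTS = F_max / A0 = 306*1000 / 132.732
UTS = 2305 MPa


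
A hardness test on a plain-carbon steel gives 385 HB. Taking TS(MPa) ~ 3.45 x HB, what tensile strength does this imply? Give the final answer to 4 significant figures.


TS (MPa) = 3.45 * HB
TS = 3.45 * 385
TS = 1328 MPa


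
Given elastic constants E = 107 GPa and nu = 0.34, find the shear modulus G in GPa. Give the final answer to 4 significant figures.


G = E / (2*(1+nu))
G = 107 / (2*(1+0.34))
G = 39.93 GPa


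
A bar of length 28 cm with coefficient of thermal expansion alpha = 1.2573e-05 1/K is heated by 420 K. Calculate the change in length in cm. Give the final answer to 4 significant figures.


dL = L0 * alpha * dT
dL = 28 * 1.2573e-05 * 420
dL = 0.1479 cm


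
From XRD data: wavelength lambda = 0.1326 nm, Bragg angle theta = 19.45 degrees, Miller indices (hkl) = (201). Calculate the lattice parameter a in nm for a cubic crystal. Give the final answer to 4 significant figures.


d = lambda / (2*sin(theta))
d = 0.1326 / (2*sin(19.45 deg))
d = 0.199109 nm
a = d * sqrt(h^2+k^2+l^2) = 0.199109 * sqrt(5)
a = 0.4452 nm


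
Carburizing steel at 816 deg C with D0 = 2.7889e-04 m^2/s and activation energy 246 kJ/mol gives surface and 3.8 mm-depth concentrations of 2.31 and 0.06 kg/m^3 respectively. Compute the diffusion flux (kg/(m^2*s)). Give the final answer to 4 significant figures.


Step 1: D = D0 * exp(-Qd/(R*T))
T = 816 + 273.15 = 1089.15 K
D = 2.7889e-04 * exp(-246e3 / (8.314 * 1089.15)) = 4.43682e-16 m^2/s
Step 2: J = D * (C1 - C2) / dx
J = 4.43682e-16 * (2.31 - 0.06) / 3.8e-03
J = 2.627e-13 kg/(m^2*s)


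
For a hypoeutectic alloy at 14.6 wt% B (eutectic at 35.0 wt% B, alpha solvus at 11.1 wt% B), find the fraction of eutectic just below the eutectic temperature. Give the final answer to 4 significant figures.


f_primary = (C_e - C0) / (C_e - C_alpha_max)
f_primary = (35.0 - 14.6) / (35.0 - 11.1)
f_primary = 0.853556
f_eutectic = 1 - 0.853556 = 0.1464


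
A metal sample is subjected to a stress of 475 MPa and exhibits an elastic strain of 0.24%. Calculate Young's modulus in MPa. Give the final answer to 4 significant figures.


E = sigma / epsilon
epsilon = 0.24% = 2.4e-03
E = 475 / 2.4e-03
E = 197900 MPa


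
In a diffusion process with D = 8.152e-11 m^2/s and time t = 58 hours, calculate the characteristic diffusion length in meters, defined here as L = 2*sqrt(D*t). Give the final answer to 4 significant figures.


t = 58 hr = 208800 s
Diffusion length = 2*sqrt(D*t)
= 2*sqrt(8.152e-11 * 208800)
= 8.251e-03 m


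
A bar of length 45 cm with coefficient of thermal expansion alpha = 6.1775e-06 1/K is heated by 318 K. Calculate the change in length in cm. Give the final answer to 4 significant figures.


dL = L0 * alpha * dT
dL = 45 * 6.1775e-06 * 318
dL = 0.0884 cm


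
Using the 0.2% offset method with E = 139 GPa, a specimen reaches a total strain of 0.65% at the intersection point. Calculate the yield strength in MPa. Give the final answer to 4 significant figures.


Offset strain = 0.002
Elastic strain at yield = total_strain - offset = 6.5e-03 - 0.002 = 4.5e-03
sigma_y = E * elastic_strain = 139000 * 4.5e-03
sigma_y = 625.5 MPa


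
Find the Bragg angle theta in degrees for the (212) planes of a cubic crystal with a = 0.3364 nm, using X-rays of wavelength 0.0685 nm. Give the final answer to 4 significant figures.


d = a / sqrt(h^2+k^2+l^2)
d = 0.3364 / sqrt(9) = 0.112133 nm
lambda = 2*d*sin(theta)  =>  sin(theta) = lambda / (2*d)
sin(theta) = 0.0685 / (2 * 0.112133) = 0.30544
theta = 17.78 deg


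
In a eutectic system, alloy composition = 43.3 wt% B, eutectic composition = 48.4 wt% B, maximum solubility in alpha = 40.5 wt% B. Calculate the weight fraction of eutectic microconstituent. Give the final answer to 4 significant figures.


f_primary = (C_e - C0) / (C_e - C_alpha_max)
f_primary = (48.4 - 43.3) / (48.4 - 40.5)
f_primary = 0.64557
f_eutectic = 1 - 0.64557 = 0.3544


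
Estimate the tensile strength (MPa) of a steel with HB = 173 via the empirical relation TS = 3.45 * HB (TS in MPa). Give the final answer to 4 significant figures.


TS (MPa) = 3.45 * HB
TS = 3.45 * 173
TS = 596.9 MPa


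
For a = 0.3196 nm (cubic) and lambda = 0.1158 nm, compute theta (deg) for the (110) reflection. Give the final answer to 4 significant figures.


d = a / sqrt(h^2+k^2+l^2)
d = 0.3196 / sqrt(2) = 0.225991 nm
lambda = 2*d*sin(theta)  =>  sin(theta) = lambda / (2*d)
sin(theta) = 0.1158 / (2 * 0.225991) = 0.256205
theta = 14.84 deg


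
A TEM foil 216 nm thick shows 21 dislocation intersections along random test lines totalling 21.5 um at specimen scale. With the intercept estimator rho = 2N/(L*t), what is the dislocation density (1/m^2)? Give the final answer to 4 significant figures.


rho = 2N / (L * t)
L = 21.5 um = 2.15e-05 m, t = 216 nm = 2.16e-07 m
rho = 2 * 21 / (2.15e-05 * 2.16e-07)
rho = 9.044e+12 1/m^2


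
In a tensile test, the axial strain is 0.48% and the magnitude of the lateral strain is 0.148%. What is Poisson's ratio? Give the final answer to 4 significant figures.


nu = -epsilon_lat / epsilon_axial
Lateral strain is contraction (negative), so using magnitudes:
nu = 0.148 / 0.48
nu = 0.3083


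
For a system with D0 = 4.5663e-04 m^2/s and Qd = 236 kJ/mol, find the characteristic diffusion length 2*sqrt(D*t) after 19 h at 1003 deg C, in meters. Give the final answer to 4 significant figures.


Step 1: D = D0 * exp(-Qd/(R*T))
T = 1276.15 K
D = 4.5663e-04 * exp(-236e3 / (8.314 * 1276.15)) = 9.98617e-14 m^2/s
Step 2: L = 2*sqrt(D*t)
t = 19 h = 68400 s
L = 2*sqrt(9.98617e-14 * 68400) = 1.653e-04 m


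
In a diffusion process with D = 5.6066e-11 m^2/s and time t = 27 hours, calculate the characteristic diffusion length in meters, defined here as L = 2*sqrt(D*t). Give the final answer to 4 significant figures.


t = 27 hr = 97200 s
Diffusion length = 2*sqrt(D*t)
= 2*sqrt(5.6066e-11 * 97200)
= 4.669e-03 m


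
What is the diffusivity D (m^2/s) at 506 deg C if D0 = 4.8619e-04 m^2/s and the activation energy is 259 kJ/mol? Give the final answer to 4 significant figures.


D = D0 * exp(-Qd / (R*T))
T = 779.15 K
D = 4.8619e-04 * exp(-259e3 / (8.314 * 779.15))
D = 2.102e-21 m^2/s


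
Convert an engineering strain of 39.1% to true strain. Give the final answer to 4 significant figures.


epsilon_true = ln(1 + epsilon_eng)
epsilon_true = ln(1 + 0.391)
epsilon_true = 0.33


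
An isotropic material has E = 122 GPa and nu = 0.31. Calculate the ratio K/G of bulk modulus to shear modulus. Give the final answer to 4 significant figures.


G = E / (2*(1+nu))
G = 122 / (2*(1+0.31)) = 46.5649 GPa
K = E / (3*(1-2*nu))
K = 122 / (3*(1-2*0.31)) = 107.018 GPa
K/G = 107.018 / 46.5649 = 2.298


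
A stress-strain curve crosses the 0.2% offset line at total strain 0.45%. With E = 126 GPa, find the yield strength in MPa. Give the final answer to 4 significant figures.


Offset strain = 0.002
Elastic strain at yield = total_strain - offset = 4.5e-03 - 0.002 = 2.5e-03
sigma_y = E * elastic_strain = 126000 * 2.5e-03
sigma_y = 315 MPa


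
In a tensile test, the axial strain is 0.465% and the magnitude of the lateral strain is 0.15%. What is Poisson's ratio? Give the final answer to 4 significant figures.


nu = -epsilon_lat / epsilon_axial
Lateral strain is contraction (negative), so using magnitudes:
nu = 0.15 / 0.465
nu = 0.3226


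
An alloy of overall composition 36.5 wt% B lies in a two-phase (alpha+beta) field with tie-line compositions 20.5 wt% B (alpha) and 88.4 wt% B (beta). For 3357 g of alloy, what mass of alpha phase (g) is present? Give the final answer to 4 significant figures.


f_alpha = (C_beta - C0) / (C_beta - C_alpha)
f_alpha = (88.4 - 36.5) / (88.4 - 20.5) = 0.764359
m_alpha = f_alpha * m_total = 0.764359 * 3357 = 2566 g


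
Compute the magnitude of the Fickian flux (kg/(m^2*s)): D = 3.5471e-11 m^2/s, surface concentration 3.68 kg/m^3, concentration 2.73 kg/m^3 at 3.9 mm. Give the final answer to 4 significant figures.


J = -D * (dC/dx) = D * (C1 - C2) / dx
J = 3.5471e-11 * (3.68 - 2.73) / 3.9e-03
J = 8.64e-09 kg/(m^2*s)


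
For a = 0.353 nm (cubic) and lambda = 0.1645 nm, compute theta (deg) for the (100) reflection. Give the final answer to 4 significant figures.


d = a / sqrt(h^2+k^2+l^2)
d = 0.353 / sqrt(1) = 0.353 nm
lambda = 2*d*sin(theta)  =>  sin(theta) = lambda / (2*d)
sin(theta) = 0.1645 / (2 * 0.353) = 0.233003
theta = 13.47 deg


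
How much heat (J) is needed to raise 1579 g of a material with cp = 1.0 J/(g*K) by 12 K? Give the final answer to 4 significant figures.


Q = m * cp * dT
Q = 1579 * 1.0 * 12
Q = 18950 J


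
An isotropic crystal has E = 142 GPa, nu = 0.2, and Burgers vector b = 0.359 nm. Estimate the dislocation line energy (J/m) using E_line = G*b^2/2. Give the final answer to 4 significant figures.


Step 1: G = E / (2*(1+nu))
G = 142 / (2*(1+0.2)) = 59.1667 GPa = 5.91667e+10 Pa
Step 2: E_line = G*b^2/2
b = 0.359 nm = 3.59e-10 m
E_line = 0.5 * 5.91667e+10 * (3.59e-10)^2 = 3.813e-09 J/m


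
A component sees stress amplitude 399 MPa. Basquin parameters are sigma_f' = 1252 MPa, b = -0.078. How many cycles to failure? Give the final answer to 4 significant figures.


sigma_a = sigma_f' * (2*Nf)^b
2*Nf = (sigma_a / sigma_f')^(1/b)
2*Nf = (399 / 1252)^(1/-0.078)
2*Nf = 2.32846e+06
Nf = 1.164e+06 cycles


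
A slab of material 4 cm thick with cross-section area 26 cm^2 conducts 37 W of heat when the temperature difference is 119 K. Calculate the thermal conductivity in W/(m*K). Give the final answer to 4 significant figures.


k = Q*L / (A*dT)
L = 0.04 m, A = 2.6e-03 m^2
k = 37 * 0.04 / (2.6e-03 * 119)
k = 4.783 W/(m*K)


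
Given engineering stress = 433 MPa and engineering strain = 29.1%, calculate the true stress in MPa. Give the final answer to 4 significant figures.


sigma_true = sigma_eng * (1 + epsilon_eng)
sigma_true = 433 * (1 + 0.291)
sigma_true = 559 MPa


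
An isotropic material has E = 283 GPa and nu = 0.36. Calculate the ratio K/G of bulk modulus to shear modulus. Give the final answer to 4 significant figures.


G = E / (2*(1+nu))
G = 283 / (2*(1+0.36)) = 104.044 GPa
K = E / (3*(1-2*nu))
K = 283 / (3*(1-2*0.36)) = 336.905 GPa
K/G = 336.905 / 104.044 = 3.238


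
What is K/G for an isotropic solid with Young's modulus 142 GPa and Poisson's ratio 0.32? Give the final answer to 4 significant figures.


G = E / (2*(1+nu))
G = 142 / (2*(1+0.32)) = 53.7879 GPa
K = E / (3*(1-2*nu))
K = 142 / (3*(1-2*0.32)) = 131.481 GPa
K/G = 131.481 / 53.7879 = 2.444


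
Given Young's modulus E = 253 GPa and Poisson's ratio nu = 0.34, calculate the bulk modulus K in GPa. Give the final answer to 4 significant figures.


K = E / (3*(1-2*nu))
K = 253 / (3*(1-2*0.34))
K = 263.5 GPa


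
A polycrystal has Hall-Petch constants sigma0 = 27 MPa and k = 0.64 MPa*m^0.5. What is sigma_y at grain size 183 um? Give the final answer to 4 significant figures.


sigma_y = sigma0 + k / sqrt(d)
d = 183 um = 1.83e-04 m
sigma_y = 27 + 0.64 / sqrt(1.83e-04)
sigma_y = 74.31 MPa


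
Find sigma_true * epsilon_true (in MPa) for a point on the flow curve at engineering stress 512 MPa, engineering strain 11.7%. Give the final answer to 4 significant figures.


sigma_true = sigma_eng * (1 + epsilon_eng)
sigma_true = 512 * (1 + 0.117) = 571.904 MPa
epsilon_true = ln(1 + epsilon_eng)
epsilon_true = ln(1 + 0.117) = 0.110647
sigma_true * epsilon_true = 571.904 * 0.110647 = 63.28 MPa


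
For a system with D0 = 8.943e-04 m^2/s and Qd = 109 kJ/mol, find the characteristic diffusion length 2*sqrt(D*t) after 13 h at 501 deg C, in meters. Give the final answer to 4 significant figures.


Step 1: D = D0 * exp(-Qd/(R*T))
T = 774.15 K
D = 8.943e-04 * exp(-109e3 / (8.314 * 774.15)) = 3.95004e-11 m^2/s
Step 2: L = 2*sqrt(D*t)
t = 13 h = 46800 s
L = 2*sqrt(3.95004e-11 * 46800) = 2.719e-03 m


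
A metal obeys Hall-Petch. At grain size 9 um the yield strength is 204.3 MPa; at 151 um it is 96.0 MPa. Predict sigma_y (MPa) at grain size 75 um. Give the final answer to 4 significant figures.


sigma_y = sigma0 + k / sqrt(d)
1/sqrt(d1) = 1/sqrt(9e-06) = 333.333;  1/sqrt(d2) = 81.3788
k = (sigma1 - sigma2) / (1/sqrt(d1) - 1/sqrt(d2)) = (204.3 - 96.0) / (333.333 - 81.3788) = 0.42984 MPa*m^0.5
sigma0 = sigma1 - k/sqrt(d1) = 204.3 - 0.42984*333.333 = 61.0202 MPa
sigma_y(d3) = 61.0202 + 0.42984 / sqrt(7.5e-05) = 110.7 MPa


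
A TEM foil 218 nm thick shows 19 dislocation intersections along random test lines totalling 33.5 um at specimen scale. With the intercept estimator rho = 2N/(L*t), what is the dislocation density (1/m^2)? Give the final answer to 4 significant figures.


rho = 2N / (L * t)
L = 33.5 um = 3.35e-05 m, t = 218 nm = 2.18e-07 m
rho = 2 * 19 / (3.35e-05 * 2.18e-07)
rho = 5.203e+12 1/m^2


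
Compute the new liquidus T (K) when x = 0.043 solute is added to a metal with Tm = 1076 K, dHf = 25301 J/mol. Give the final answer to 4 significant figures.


dT = R*Tm^2*x / dHf
dT = 8.314 * 1076^2 * 0.043 / 25301
dT = 16.3593 K
T_new = 1076 - 16.3593 = 1060 K


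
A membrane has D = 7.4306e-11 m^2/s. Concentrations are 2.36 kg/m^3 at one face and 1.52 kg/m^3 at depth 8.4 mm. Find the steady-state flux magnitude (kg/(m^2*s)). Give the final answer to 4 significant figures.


J = -D * (dC/dx) = D * (C1 - C2) / dx
J = 7.4306e-11 * (2.36 - 1.52) / 8.4e-03
J = 7.431e-09 kg/(m^2*s)


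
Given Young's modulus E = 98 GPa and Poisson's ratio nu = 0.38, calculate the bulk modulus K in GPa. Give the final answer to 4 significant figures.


K = E / (3*(1-2*nu))
K = 98 / (3*(1-2*0.38))
K = 136.1 GPa


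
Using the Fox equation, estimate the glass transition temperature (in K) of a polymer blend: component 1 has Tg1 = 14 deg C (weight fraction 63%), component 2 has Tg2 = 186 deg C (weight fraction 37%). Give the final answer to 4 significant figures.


1/Tg = w1/Tg1 + w2/Tg2 (in Kelvin)
Tg1 = 287.15 K, Tg2 = 459.15 K
1/Tg = 0.63/287.15 + 0.37/459.15
Tg = 333.4 K


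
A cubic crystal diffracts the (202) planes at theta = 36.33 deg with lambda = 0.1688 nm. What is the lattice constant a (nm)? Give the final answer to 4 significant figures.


d = lambda / (2*sin(theta))
d = 0.1688 / (2*sin(36.33 deg))
d = 0.142463 nm
a = d * sqrt(h^2+k^2+l^2) = 0.142463 * sqrt(8)
a = 0.4029 nm


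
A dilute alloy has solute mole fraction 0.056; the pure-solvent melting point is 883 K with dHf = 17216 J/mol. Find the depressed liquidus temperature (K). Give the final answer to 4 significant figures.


dT = R*Tm^2*x / dHf
dT = 8.314 * 883^2 * 0.056 / 17216
dT = 21.0857 K
T_new = 883 - 21.0857 = 861.9 K


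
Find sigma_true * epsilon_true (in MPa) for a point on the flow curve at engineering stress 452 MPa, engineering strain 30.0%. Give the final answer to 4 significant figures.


sigma_true = sigma_eng * (1 + epsilon_eng)
sigma_true = 452 * (1 + 0.3) = 587.6 MPa
epsilon_true = ln(1 + epsilon_eng)
epsilon_true = ln(1 + 0.3) = 0.262364
sigma_true * epsilon_true = 587.6 * 0.262364 = 154.2 MPa


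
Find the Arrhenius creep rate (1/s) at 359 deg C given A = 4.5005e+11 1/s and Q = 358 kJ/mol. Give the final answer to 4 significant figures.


rate = A * exp(-Q / (R*T))
T = 359 + 273.15 = 632.15 K
rate = 4.5005e+11 * exp(-358e3 / (8.314 * 632.15))
rate = 1.177e-18 1/s


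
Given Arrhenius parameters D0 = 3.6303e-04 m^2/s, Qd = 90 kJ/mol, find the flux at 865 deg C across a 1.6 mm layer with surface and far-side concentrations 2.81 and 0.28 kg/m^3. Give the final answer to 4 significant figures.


Step 1: D = D0 * exp(-Qd/(R*T))
T = 865 + 273.15 = 1138.15 K
D = 3.6303e-04 * exp(-90e3 / (8.314 * 1138.15)) = 2.68722e-08 m^2/s
Step 2: J = D * (C1 - C2) / dx
J = 2.68722e-08 * (2.81 - 0.28) / 1.6e-03
J = 4.249e-05 kg/(m^2*s)


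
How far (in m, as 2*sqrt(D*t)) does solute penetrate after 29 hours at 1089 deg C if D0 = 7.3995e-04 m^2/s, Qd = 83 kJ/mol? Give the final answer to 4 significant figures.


Step 1: D = D0 * exp(-Qd/(R*T))
T = 1362.15 K
D = 7.3995e-04 * exp(-83e3 / (8.314 * 1362.15)) = 4.8559e-07 m^2/s
Step 2: L = 2*sqrt(D*t)
t = 29 h = 104400 s
L = 2*sqrt(4.8559e-07 * 104400) = 0.4503 m


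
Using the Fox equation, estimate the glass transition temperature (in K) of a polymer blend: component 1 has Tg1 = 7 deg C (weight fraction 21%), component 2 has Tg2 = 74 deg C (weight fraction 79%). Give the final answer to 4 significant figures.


1/Tg = w1/Tg1 + w2/Tg2 (in Kelvin)
Tg1 = 280.15 K, Tg2 = 347.15 K
1/Tg = 0.21/280.15 + 0.79/347.15
Tg = 330.5 K


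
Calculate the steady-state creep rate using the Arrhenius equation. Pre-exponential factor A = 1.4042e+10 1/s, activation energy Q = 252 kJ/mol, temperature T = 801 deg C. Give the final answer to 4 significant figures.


rate = A * exp(-Q / (R*T))
T = 801 + 273.15 = 1074.15 K
rate = 1.4042e+10 * exp(-252e3 / (8.314 * 1074.15))
rate = 7.808e-03 1/s


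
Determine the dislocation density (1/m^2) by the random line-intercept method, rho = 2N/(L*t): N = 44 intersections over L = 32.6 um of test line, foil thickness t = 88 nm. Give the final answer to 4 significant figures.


rho = 2N / (L * t)
L = 32.6 um = 3.26e-05 m, t = 88 nm = 8.8e-08 m
rho = 2 * 44 / (3.26e-05 * 8.8e-08)
rho = 3.067e+13 1/m^2


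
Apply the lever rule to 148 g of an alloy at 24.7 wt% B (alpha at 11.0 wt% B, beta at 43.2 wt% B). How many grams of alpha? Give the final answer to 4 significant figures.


f_alpha = (C_beta - C0) / (C_beta - C_alpha)
f_alpha = (43.2 - 24.7) / (43.2 - 11.0) = 0.574534
m_alpha = f_alpha * m_total = 0.574534 * 148 = 85.03 g


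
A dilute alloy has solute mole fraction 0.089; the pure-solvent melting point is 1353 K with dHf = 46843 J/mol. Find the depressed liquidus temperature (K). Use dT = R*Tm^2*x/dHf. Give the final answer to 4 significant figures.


dT = R*Tm^2*x / dHf
dT = 8.314 * 1353^2 * 0.089 / 46843
dT = 28.9168 K
T_new = 1353 - 28.9168 = 1324 K


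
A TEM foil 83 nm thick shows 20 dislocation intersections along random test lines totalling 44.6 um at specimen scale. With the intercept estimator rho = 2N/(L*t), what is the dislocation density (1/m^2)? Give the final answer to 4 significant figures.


rho = 2N / (L * t)
L = 44.6 um = 4.46e-05 m, t = 83 nm = 8.3e-08 m
rho = 2 * 20 / (4.46e-05 * 8.3e-08)
rho = 1.081e+13 1/m^2
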